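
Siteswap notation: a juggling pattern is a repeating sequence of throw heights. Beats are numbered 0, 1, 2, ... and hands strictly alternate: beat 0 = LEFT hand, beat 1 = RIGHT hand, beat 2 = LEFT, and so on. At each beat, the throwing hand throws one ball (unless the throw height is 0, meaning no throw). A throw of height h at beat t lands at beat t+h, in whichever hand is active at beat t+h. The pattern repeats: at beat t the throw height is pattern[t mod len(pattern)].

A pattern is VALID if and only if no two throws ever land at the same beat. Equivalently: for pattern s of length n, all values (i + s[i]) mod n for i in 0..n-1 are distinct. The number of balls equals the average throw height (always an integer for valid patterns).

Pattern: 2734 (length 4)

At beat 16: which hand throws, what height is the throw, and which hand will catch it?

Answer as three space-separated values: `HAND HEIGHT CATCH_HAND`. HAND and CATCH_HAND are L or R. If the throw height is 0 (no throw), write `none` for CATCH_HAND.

Answer: L 2 L

Derivation:
Beat 16: 16 mod 2 = 0, so hand = L
Throw height = pattern[16 mod 4] = pattern[0] = 2
Lands at beat 16+2=18, 18 mod 2 = 0, so catch hand = L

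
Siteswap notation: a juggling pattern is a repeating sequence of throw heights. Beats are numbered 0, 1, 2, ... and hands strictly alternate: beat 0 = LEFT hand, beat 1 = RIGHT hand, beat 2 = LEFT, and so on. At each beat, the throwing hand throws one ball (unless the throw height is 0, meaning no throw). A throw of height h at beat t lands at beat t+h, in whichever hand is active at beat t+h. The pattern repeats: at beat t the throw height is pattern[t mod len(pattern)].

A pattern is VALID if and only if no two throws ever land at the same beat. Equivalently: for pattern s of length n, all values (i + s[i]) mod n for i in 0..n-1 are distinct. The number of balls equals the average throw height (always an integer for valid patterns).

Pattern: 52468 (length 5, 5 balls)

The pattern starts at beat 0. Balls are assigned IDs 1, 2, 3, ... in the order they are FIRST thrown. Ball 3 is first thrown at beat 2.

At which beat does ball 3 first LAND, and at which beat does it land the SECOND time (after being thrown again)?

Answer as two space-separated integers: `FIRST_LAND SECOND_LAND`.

Answer: 6 8

Derivation:
Beat 0 (L): throw ball1 h=5 -> lands@5:R; in-air after throw: [b1@5:R]
Beat 1 (R): throw ball2 h=2 -> lands@3:R; in-air after throw: [b2@3:R b1@5:R]
Beat 2 (L): throw ball3 h=4 -> lands@6:L; in-air after throw: [b2@3:R b1@5:R b3@6:L]
Beat 3 (R): throw ball2 h=6 -> lands@9:R; in-air after throw: [b1@5:R b3@6:L b2@9:R]
Beat 4 (L): throw ball4 h=8 -> lands@12:L; in-air after throw: [b1@5:R b3@6:L b2@9:R b4@12:L]
Beat 5 (R): throw ball1 h=5 -> lands@10:L; in-air after throw: [b3@6:L b2@9:R b1@10:L b4@12:L]
Beat 6 (L): throw ball3 h=2 -> lands@8:L; in-air after throw: [b3@8:L b2@9:R b1@10:L b4@12:L]
Beat 7 (R): throw ball5 h=4 -> lands@11:R; in-air after throw: [b3@8:L b2@9:R b1@10:L b5@11:R b4@12:L]
Beat 8 (L): throw ball3 h=6 -> lands@14:L; in-air after throw: [b2@9:R b1@10:L b5@11:R b4@12:L b3@14:L]
Ball 3: thrown@2 h=4 -> first land @6; rethrown@6 h=2 -> second land @8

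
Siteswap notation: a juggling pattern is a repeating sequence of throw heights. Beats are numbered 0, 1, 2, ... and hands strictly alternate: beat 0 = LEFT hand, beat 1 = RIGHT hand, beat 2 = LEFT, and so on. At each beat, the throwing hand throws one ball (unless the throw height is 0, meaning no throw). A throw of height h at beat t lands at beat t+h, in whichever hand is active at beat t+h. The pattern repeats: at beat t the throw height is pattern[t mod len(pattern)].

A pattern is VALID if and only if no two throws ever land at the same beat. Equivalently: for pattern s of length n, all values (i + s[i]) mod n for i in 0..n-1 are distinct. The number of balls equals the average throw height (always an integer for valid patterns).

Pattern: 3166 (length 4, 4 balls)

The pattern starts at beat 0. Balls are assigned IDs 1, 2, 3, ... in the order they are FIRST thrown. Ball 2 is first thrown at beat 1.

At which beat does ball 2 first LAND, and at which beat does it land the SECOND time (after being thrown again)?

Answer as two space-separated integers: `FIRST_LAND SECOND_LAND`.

Beat 0 (L): throw ball1 h=3 -> lands@3:R; in-air after throw: [b1@3:R]
Beat 1 (R): throw ball2 h=1 -> lands@2:L; in-air after throw: [b2@2:L b1@3:R]
Beat 2 (L): throw ball2 h=6 -> lands@8:L; in-air after throw: [b1@3:R b2@8:L]
Beat 3 (R): throw ball1 h=6 -> lands@9:R; in-air after throw: [b2@8:L b1@9:R]
Beat 4 (L): throw ball3 h=3 -> lands@7:R; in-air after throw: [b3@7:R b2@8:L b1@9:R]
Beat 5 (R): throw ball4 h=1 -> lands@6:L; in-air after throw: [b4@6:L b3@7:R b2@8:L b1@9:R]
Beat 6 (L): throw ball4 h=6 -> lands@12:L; in-air after throw: [b3@7:R b2@8:L b1@9:R b4@12:L]
Beat 7 (R): throw ball3 h=6 -> lands@13:R; in-air after throw: [b2@8:L b1@9:R b4@12:L b3@13:R]
Beat 8 (L): throw ball2 h=3 -> lands@11:R; in-air after throw: [b1@9:R b2@11:R b4@12:L b3@13:R]
Ball 2: thrown@1 h=1 -> first land @2; rethrown@2 h=6 -> second land @8

Answer: 2 8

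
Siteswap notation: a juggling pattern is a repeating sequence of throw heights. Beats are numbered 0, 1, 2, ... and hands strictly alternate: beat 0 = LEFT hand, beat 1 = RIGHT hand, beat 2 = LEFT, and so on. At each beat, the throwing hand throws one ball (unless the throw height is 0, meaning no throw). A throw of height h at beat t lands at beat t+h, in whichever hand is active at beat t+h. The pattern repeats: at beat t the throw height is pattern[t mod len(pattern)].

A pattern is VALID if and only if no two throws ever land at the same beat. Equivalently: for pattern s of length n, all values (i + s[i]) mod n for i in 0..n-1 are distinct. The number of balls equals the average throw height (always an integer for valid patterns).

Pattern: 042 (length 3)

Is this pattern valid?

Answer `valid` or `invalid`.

Answer: valid

Derivation:
i=0: (i + s[i]) mod n = (0 + 0) mod 3 = 0
i=1: (i + s[i]) mod n = (1 + 4) mod 3 = 2
i=2: (i + s[i]) mod n = (2 + 2) mod 3 = 1
Residues: [0, 2, 1], distinct: True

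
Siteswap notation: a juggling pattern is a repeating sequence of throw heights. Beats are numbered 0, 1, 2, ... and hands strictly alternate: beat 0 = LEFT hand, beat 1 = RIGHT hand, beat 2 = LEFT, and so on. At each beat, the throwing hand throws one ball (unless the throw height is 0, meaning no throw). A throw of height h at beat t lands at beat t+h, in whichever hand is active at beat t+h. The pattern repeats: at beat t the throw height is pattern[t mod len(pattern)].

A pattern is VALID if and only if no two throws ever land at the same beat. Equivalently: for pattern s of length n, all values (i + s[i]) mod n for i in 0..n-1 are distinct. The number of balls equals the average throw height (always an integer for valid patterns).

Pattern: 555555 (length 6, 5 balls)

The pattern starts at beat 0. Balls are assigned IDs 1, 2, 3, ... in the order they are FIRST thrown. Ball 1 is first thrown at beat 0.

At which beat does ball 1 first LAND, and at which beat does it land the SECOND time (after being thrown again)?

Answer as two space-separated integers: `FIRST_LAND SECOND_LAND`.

Answer: 5 10

Derivation:
Beat 0 (L): throw ball1 h=5 -> lands@5:R; in-air after throw: [b1@5:R]
Beat 1 (R): throw ball2 h=5 -> lands@6:L; in-air after throw: [b1@5:R b2@6:L]
Beat 2 (L): throw ball3 h=5 -> lands@7:R; in-air after throw: [b1@5:R b2@6:L b3@7:R]
Beat 3 (R): throw ball4 h=5 -> lands@8:L; in-air after throw: [b1@5:R b2@6:L b3@7:R b4@8:L]
Beat 4 (L): throw ball5 h=5 -> lands@9:R; in-air after throw: [b1@5:R b2@6:L b3@7:R b4@8:L b5@9:R]
Beat 5 (R): throw ball1 h=5 -> lands@10:L; in-air after throw: [b2@6:L b3@7:R b4@8:L b5@9:R b1@10:L]
Beat 6 (L): throw ball2 h=5 -> lands@11:R; in-air after throw: [b3@7:R b4@8:L b5@9:R b1@10:L b2@11:R]
Beat 7 (R): throw ball3 h=5 -> lands@12:L; in-air after throw: [b4@8:L b5@9:R b1@10:L b2@11:R b3@12:L]
Beat 8 (L): throw ball4 h=5 -> lands@13:R; in-air after throw: [b5@9:R b1@10:L b2@11:R b3@12:L b4@13:R]
Beat 9 (R): throw ball5 h=5 -> lands@14:L; in-air after throw: [b1@10:L b2@11:R b3@12:L b4@13:R b5@14:L]
Beat 10 (L): throw ball1 h=5 -> lands@15:R; in-air after throw: [b2@11:R b3@12:L b4@13:R b5@14:L b1@15:R]
Ball 1: thrown@0 h=5 -> first land @5; rethrown@5 h=5 -> second land @10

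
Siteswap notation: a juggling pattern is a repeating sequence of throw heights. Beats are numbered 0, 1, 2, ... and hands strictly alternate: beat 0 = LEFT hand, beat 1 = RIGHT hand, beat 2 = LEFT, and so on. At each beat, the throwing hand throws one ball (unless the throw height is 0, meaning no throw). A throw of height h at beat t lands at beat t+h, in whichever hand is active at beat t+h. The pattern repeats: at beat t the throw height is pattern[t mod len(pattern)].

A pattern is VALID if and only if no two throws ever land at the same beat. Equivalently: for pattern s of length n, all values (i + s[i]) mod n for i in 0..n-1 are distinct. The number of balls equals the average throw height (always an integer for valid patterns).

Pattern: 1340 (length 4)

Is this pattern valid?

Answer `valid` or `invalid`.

i=0: (i + s[i]) mod n = (0 + 1) mod 4 = 1
i=1: (i + s[i]) mod n = (1 + 3) mod 4 = 0
i=2: (i + s[i]) mod n = (2 + 4) mod 4 = 2
i=3: (i + s[i]) mod n = (3 + 0) mod 4 = 3
Residues: [1, 0, 2, 3], distinct: True

Answer: valid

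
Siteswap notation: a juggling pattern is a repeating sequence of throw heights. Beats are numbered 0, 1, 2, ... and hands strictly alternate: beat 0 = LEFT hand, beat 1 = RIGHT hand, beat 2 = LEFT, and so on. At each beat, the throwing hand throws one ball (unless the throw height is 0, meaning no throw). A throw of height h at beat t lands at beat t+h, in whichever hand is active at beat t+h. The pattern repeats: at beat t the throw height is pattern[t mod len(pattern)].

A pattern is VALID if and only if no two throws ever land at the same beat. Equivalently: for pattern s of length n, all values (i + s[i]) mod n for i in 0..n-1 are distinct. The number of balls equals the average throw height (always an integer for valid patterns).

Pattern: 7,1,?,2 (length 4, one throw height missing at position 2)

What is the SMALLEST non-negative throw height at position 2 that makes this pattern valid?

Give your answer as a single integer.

i=0: (0 + 7) mod 4 = 3
i=1: (1 + 1) mod 4 = 2
i=2: s[i]=? (unknown)
i=3: (3 + 2) mod 4 = 1
Known residues: [1, 2, 3]; need a permutation of 0..3, so missing residue r = 0
Need (2 + s) mod 4 = 0; smallest s = (0 - 2) mod 4 = 2

Answer: 2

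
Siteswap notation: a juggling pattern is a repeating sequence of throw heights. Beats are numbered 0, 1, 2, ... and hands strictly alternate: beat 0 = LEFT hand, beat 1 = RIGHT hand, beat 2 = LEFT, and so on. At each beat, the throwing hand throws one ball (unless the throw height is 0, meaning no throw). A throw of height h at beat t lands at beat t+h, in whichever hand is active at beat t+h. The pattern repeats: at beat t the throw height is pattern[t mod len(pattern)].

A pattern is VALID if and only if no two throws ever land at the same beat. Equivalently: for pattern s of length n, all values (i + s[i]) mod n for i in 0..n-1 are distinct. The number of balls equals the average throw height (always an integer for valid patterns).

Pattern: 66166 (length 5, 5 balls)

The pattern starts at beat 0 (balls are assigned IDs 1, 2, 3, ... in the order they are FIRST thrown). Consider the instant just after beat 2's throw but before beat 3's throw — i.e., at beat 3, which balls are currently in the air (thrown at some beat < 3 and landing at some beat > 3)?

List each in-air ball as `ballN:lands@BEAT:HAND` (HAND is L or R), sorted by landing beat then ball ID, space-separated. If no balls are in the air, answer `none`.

Beat 0 (L): throw ball1 h=6 -> lands@6:L; in-air after throw: [b1@6:L]
Beat 1 (R): throw ball2 h=6 -> lands@7:R; in-air after throw: [b1@6:L b2@7:R]
Beat 2 (L): throw ball3 h=1 -> lands@3:R; in-air after throw: [b3@3:R b1@6:L b2@7:R]
Beat 3 (R): throw ball3 h=6 -> lands@9:R; in-air after throw: [b1@6:L b2@7:R b3@9:R]

Answer: ball1:lands@6:L ball2:lands@7:R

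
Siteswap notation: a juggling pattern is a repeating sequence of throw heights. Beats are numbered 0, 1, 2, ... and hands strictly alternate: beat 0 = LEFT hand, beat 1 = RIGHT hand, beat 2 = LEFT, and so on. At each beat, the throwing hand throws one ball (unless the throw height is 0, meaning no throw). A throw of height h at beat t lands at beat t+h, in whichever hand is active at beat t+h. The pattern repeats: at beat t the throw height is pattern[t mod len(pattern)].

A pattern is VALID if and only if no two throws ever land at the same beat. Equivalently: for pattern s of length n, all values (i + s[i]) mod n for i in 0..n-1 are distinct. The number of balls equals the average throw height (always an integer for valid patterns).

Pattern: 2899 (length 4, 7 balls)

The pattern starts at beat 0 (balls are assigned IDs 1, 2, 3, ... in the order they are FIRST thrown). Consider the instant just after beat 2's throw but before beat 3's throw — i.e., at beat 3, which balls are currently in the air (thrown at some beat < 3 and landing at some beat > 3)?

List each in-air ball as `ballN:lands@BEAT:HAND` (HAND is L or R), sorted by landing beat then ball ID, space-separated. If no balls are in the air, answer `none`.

Beat 0 (L): throw ball1 h=2 -> lands@2:L; in-air after throw: [b1@2:L]
Beat 1 (R): throw ball2 h=8 -> lands@9:R; in-air after throw: [b1@2:L b2@9:R]
Beat 2 (L): throw ball1 h=9 -> lands@11:R; in-air after throw: [b2@9:R b1@11:R]
Beat 3 (R): throw ball3 h=9 -> lands@12:L; in-air after throw: [b2@9:R b1@11:R b3@12:L]

Answer: ball2:lands@9:R ball1:lands@11:R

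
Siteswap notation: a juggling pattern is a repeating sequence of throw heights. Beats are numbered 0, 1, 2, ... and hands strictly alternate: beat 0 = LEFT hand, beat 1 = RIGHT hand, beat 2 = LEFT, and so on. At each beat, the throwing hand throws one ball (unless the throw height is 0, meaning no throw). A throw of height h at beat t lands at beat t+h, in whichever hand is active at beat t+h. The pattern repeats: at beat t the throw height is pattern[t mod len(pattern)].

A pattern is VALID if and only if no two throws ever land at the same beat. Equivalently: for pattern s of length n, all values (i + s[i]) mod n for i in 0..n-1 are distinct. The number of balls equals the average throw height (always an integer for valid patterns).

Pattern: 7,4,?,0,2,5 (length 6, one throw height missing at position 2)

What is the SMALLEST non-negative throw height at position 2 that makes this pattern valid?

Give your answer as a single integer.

i=0: (0 + 7) mod 6 = 1
i=1: (1 + 4) mod 6 = 5
i=2: s[i]=? (unknown)
i=3: (3 + 0) mod 6 = 3
i=4: (4 + 2) mod 6 = 0
i=5: (5 + 5) mod 6 = 4
Known residues: [0, 1, 3, 4, 5]; need a permutation of 0..5, so missing residue r = 2
Need (2 + s) mod 6 = 2; smallest s = (2 - 2) mod 6 = 0

Answer: 0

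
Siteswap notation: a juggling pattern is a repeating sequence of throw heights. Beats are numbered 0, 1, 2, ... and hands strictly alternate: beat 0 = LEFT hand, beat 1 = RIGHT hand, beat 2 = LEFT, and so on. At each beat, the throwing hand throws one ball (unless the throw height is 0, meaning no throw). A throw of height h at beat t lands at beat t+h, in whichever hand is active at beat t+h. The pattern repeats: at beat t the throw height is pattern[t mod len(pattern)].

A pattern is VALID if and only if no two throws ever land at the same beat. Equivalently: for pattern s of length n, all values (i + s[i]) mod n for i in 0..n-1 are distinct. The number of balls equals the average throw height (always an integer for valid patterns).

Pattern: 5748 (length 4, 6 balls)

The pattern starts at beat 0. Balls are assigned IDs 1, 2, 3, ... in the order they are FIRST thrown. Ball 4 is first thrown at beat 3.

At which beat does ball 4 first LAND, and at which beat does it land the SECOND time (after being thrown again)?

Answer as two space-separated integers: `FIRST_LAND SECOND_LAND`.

Beat 0 (L): throw ball1 h=5 -> lands@5:R; in-air after throw: [b1@5:R]
Beat 1 (R): throw ball2 h=7 -> lands@8:L; in-air after throw: [b1@5:R b2@8:L]
Beat 2 (L): throw ball3 h=4 -> lands@6:L; in-air after throw: [b1@5:R b3@6:L b2@8:L]
Beat 3 (R): throw ball4 h=8 -> lands@11:R; in-air after throw: [b1@5:R b3@6:L b2@8:L b4@11:R]
Beat 4 (L): throw ball5 h=5 -> lands@9:R; in-air after throw: [b1@5:R b3@6:L b2@8:L b5@9:R b4@11:R]
Beat 5 (R): throw ball1 h=7 -> lands@12:L; in-air after throw: [b3@6:L b2@8:L b5@9:R b4@11:R b1@12:L]
Beat 6 (L): throw ball3 h=4 -> lands@10:L; in-air after throw: [b2@8:L b5@9:R b3@10:L b4@11:R b1@12:L]
Beat 7 (R): throw ball6 h=8 -> lands@15:R; in-air after throw: [b2@8:L b5@9:R b3@10:L b4@11:R b1@12:L b6@15:R]
Beat 8 (L): throw ball2 h=5 -> lands@13:R; in-air after throw: [b5@9:R b3@10:L b4@11:R b1@12:L b2@13:R b6@15:R]
Beat 9 (R): throw ball5 h=7 -> lands@16:L; in-air after throw: [b3@10:L b4@11:R b1@12:L b2@13:R b6@15:R b5@16:L]
Beat 10 (L): throw ball3 h=4 -> lands@14:L; in-air after throw: [b4@11:R b1@12:L b2@13:R b3@14:L b6@15:R b5@16:L]
Beat 11 (R): throw ball4 h=8 -> lands@19:R; in-air after throw: [b1@12:L b2@13:R b3@14:L b6@15:R b5@16:L b4@19:R]
Beat 12 (L): throw ball1 h=5 -> lands@17:R; in-air after throw: [b2@13:R b3@14:L b6@15:R b5@16:L b1@17:R b4@19:R]
Beat 13 (R): throw ball2 h=7 -> lands@20:L; in-air after throw: [b3@14:L b6@15:R b5@16:L b1@17:R b4@19:R b2@20:L]
Beat 14 (L): throw ball3 h=4 -> lands@18:L; in-air after throw: [b6@15:R b5@16:L b1@17:R b3@18:L b4@19:R b2@20:L]
Beat 15 (R): throw ball6 h=8 -> lands@23:R; in-air after throw: [b5@16:L b1@17:R b3@18:L b4@19:R b2@20:L b6@23:R]
Beat 16 (L): throw ball5 h=5 -> lands@21:R; in-air after throw: [b1@17:R b3@18:L b4@19:R b2@20:L b5@21:R b6@23:R]
Ball 4: thrown@3 h=8 -> first land @11; rethrown@11 h=8 -> second land @19

Answer: 11 19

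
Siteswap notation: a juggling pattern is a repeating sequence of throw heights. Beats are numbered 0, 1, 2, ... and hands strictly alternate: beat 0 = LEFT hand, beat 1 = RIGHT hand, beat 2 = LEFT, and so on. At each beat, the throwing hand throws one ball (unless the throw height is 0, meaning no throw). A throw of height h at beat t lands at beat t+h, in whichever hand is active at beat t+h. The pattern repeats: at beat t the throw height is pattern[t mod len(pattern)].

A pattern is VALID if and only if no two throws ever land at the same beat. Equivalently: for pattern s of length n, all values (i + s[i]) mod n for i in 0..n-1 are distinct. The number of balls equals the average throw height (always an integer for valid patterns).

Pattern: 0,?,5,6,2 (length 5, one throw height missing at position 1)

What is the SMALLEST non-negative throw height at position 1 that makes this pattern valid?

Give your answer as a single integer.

i=0: (0 + 0) mod 5 = 0
i=1: s[i]=? (unknown)
i=2: (2 + 5) mod 5 = 2
i=3: (3 + 6) mod 5 = 4
i=4: (4 + 2) mod 5 = 1
Known residues: [0, 1, 2, 4]; need a permutation of 0..4, so missing residue r = 3
Need (1 + s) mod 5 = 3; smallest s = (3 - 1) mod 5 = 2

Answer: 2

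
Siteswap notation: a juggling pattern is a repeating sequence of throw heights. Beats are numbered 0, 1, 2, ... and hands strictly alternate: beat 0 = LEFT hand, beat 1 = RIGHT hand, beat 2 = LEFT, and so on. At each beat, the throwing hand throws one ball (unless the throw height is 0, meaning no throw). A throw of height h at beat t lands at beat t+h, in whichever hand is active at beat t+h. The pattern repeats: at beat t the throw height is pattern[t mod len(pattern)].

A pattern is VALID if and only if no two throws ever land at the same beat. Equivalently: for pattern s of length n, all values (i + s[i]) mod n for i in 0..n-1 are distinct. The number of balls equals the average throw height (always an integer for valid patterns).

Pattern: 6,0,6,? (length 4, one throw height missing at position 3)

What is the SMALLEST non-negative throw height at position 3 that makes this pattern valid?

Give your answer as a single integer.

i=0: (0 + 6) mod 4 = 2
i=1: (1 + 0) mod 4 = 1
i=2: (2 + 6) mod 4 = 0
i=3: s[i]=? (unknown)
Known residues: [0, 1, 2]; need a permutation of 0..3, so missing residue r = 3
Need (3 + s) mod 4 = 3; smallest s = (3 - 3) mod 4 = 0

Answer: 0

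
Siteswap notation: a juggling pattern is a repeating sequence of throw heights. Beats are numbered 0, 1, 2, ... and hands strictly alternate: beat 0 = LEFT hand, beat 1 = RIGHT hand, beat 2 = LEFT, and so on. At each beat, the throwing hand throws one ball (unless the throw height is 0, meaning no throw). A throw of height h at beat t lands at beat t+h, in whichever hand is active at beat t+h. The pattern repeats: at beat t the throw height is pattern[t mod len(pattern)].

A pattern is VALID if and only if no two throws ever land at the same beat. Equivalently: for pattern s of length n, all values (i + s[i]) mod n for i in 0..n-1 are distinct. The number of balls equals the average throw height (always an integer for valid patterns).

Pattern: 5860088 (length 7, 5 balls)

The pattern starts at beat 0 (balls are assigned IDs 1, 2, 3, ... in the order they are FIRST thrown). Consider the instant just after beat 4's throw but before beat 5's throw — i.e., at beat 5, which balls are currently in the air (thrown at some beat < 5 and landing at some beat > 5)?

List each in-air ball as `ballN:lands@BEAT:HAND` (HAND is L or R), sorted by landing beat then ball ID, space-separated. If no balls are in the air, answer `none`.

Beat 0 (L): throw ball1 h=5 -> lands@5:R; in-air after throw: [b1@5:R]
Beat 1 (R): throw ball2 h=8 -> lands@9:R; in-air after throw: [b1@5:R b2@9:R]
Beat 2 (L): throw ball3 h=6 -> lands@8:L; in-air after throw: [b1@5:R b3@8:L b2@9:R]
Beat 5 (R): throw ball1 h=8 -> lands@13:R; in-air after throw: [b3@8:L b2@9:R b1@13:R]

Answer: ball3:lands@8:L ball2:lands@9:R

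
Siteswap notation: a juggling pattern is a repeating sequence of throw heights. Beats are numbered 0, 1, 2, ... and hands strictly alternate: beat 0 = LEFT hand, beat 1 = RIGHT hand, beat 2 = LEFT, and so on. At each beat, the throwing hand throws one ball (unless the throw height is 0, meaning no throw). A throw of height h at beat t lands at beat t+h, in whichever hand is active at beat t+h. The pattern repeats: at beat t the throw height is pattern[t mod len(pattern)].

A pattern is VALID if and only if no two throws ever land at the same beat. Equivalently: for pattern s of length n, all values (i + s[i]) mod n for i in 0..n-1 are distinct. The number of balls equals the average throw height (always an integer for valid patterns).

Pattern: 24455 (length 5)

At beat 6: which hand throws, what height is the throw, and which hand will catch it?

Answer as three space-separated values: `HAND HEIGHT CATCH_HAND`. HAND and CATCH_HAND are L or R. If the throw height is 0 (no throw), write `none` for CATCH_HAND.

Beat 6: 6 mod 2 = 0, so hand = L
Throw height = pattern[6 mod 5] = pattern[1] = 4
Lands at beat 6+4=10, 10 mod 2 = 0, so catch hand = L

Answer: L 4 L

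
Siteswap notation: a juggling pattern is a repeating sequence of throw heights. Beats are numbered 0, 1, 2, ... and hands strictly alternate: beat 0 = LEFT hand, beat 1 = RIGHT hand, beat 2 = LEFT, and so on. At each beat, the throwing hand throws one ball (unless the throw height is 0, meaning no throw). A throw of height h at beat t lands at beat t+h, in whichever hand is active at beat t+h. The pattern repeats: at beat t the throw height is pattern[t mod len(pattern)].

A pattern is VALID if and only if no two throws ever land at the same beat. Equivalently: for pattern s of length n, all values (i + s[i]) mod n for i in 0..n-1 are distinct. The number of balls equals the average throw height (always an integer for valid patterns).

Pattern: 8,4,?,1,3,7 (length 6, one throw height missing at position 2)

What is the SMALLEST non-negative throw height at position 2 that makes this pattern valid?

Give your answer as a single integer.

i=0: (0 + 8) mod 6 = 2
i=1: (1 + 4) mod 6 = 5
i=2: s[i]=? (unknown)
i=3: (3 + 1) mod 6 = 4
i=4: (4 + 3) mod 6 = 1
i=5: (5 + 7) mod 6 = 0
Known residues: [0, 1, 2, 4, 5]; need a permutation of 0..5, so missing residue r = 3
Need (2 + s) mod 6 = 3; smallest s = (3 - 2) mod 6 = 1

Answer: 1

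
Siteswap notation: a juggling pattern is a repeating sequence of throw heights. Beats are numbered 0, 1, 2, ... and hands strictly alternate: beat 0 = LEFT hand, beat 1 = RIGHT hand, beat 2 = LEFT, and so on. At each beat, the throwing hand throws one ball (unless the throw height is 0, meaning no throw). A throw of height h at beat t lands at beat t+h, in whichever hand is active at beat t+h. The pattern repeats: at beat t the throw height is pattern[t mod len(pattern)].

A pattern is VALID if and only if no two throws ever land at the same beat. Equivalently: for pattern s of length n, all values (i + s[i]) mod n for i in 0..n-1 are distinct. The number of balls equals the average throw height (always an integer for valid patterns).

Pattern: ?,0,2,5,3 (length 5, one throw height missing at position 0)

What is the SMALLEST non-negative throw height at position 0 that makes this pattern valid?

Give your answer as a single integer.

Answer: 0

Derivation:
i=0: s[i]=? (unknown)
i=1: (1 + 0) mod 5 = 1
i=2: (2 + 2) mod 5 = 4
i=3: (3 + 5) mod 5 = 3
i=4: (4 + 3) mod 5 = 2
Known residues: [1, 2, 3, 4]; need a permutation of 0..4, so missing residue r = 0
Need (0 + s) mod 5 = 0; smallest s = (0 - 0) mod 5 = 0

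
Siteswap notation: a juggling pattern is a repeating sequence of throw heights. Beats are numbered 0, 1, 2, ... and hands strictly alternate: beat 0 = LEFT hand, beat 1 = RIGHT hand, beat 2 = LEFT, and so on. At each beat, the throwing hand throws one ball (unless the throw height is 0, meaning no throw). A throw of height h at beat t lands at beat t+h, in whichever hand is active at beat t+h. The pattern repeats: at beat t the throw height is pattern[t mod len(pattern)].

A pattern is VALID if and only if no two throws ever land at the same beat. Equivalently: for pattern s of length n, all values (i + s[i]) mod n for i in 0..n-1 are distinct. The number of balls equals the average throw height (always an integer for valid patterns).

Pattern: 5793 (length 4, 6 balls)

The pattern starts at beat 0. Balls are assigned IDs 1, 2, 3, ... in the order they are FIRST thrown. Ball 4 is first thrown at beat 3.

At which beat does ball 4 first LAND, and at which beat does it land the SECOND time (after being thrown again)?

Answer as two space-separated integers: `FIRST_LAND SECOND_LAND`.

Answer: 6 15

Derivation:
Beat 0 (L): throw ball1 h=5 -> lands@5:R; in-air after throw: [b1@5:R]
Beat 1 (R): throw ball2 h=7 -> lands@8:L; in-air after throw: [b1@5:R b2@8:L]
Beat 2 (L): throw ball3 h=9 -> lands@11:R; in-air after throw: [b1@5:R b2@8:L b3@11:R]
Beat 3 (R): throw ball4 h=3 -> lands@6:L; in-air after throw: [b1@5:R b4@6:L b2@8:L b3@11:R]
Beat 4 (L): throw ball5 h=5 -> lands@9:R; in-air after throw: [b1@5:R b4@6:L b2@8:L b5@9:R b3@11:R]
Beat 5 (R): throw ball1 h=7 -> lands@12:L; in-air after throw: [b4@6:L b2@8:L b5@9:R b3@11:R b1@12:L]
Beat 6 (L): throw ball4 h=9 -> lands@15:R; in-air after throw: [b2@8:L b5@9:R b3@11:R b1@12:L b4@15:R]
Beat 7 (R): throw ball6 h=3 -> lands@10:L; in-air after throw: [b2@8:L b5@9:R b6@10:L b3@11:R b1@12:L b4@15:R]
Beat 8 (L): throw ball2 h=5 -> lands@13:R; in-air after throw: [b5@9:R b6@10:L b3@11:R b1@12:L b2@13:R b4@15:R]
Beat 9 (R): throw ball5 h=7 -> lands@16:L; in-air after throw: [b6@10:L b3@11:R b1@12:L b2@13:R b4@15:R b5@16:L]
Beat 10 (L): throw ball6 h=9 -> lands@19:R; in-air after throw: [b3@11:R b1@12:L b2@13:R b4@15:R b5@16:L b6@19:R]
Beat 11 (R): throw ball3 h=3 -> lands@14:L; in-air after throw: [b1@12:L b2@13:R b3@14:L b4@15:R b5@16:L b6@19:R]
Beat 12 (L): throw ball1 h=5 -> lands@17:R; in-air after throw: [b2@13:R b3@14:L b4@15:R b5@16:L b1@17:R b6@19:R]
Beat 13 (R): throw ball2 h=7 -> lands@20:L; in-air after throw: [b3@14:L b4@15:R b5@16:L b1@17:R b6@19:R b2@20:L]
Beat 14 (L): throw ball3 h=9 -> lands@23:R; in-air after throw: [b4@15:R b5@16:L b1@17:R b6@19:R b2@20:L b3@23:R]
Beat 15 (R): throw ball4 h=3 -> lands@18:L; in-air after throw: [b5@16:L b1@17:R b4@18:L b6@19:R b2@20:L b3@23:R]
Ball 4: thrown@3 h=3 -> first land @6; rethrown@6 h=9 -> second land @15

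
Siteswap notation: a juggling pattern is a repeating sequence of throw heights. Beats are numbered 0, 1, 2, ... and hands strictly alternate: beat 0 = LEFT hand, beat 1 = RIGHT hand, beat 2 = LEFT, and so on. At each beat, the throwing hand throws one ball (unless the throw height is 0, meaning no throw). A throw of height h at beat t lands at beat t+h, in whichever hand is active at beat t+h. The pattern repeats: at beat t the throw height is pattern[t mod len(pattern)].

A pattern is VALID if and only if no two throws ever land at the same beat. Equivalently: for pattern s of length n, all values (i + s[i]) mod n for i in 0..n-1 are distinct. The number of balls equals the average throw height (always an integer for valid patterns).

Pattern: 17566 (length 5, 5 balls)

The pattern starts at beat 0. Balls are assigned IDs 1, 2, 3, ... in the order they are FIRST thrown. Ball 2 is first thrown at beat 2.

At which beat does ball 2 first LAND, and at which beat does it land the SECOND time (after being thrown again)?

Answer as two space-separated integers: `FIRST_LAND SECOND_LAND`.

Answer: 7 12

Derivation:
Beat 0 (L): throw ball1 h=1 -> lands@1:R; in-air after throw: [b1@1:R]
Beat 1 (R): throw ball1 h=7 -> lands@8:L; in-air after throw: [b1@8:L]
Beat 2 (L): throw ball2 h=5 -> lands@7:R; in-air after throw: [b2@7:R b1@8:L]
Beat 3 (R): throw ball3 h=6 -> lands@9:R; in-air after throw: [b2@7:R b1@8:L b3@9:R]
Beat 4 (L): throw ball4 h=6 -> lands@10:L; in-air after throw: [b2@7:R b1@8:L b3@9:R b4@10:L]
Beat 5 (R): throw ball5 h=1 -> lands@6:L; in-air after throw: [b5@6:L b2@7:R b1@8:L b3@9:R b4@10:L]
Beat 6 (L): throw ball5 h=7 -> lands@13:R; in-air after throw: [b2@7:R b1@8:L b3@9:R b4@10:L b5@13:R]
Beat 7 (R): throw ball2 h=5 -> lands@12:L; in-air after throw: [b1@8:L b3@9:R b4@10:L b2@12:L b5@13:R]
Beat 8 (L): throw ball1 h=6 -> lands@14:L; in-air after throw: [b3@9:R b4@10:L b2@12:L b5@13:R b1@14:L]
Beat 9 (R): throw ball3 h=6 -> lands@15:R; in-air after throw: [b4@10:L b2@12:L b5@13:R b1@14:L b3@15:R]
Beat 10 (L): throw ball4 h=1 -> lands@11:R; in-air after throw: [b4@11:R b2@12:L b5@13:R b1@14:L b3@15:R]
Beat 11 (R): throw ball4 h=7 -> lands@18:L; in-air after throw: [b2@12:L b5@13:R b1@14:L b3@15:R b4@18:L]
Beat 12 (L): throw ball2 h=5 -> lands@17:R; in-air after throw: [b5@13:R b1@14:L b3@15:R b2@17:R b4@18:L]
Ball 2: thrown@2 h=5 -> first land @7; rethrown@7 h=5 -> second land @12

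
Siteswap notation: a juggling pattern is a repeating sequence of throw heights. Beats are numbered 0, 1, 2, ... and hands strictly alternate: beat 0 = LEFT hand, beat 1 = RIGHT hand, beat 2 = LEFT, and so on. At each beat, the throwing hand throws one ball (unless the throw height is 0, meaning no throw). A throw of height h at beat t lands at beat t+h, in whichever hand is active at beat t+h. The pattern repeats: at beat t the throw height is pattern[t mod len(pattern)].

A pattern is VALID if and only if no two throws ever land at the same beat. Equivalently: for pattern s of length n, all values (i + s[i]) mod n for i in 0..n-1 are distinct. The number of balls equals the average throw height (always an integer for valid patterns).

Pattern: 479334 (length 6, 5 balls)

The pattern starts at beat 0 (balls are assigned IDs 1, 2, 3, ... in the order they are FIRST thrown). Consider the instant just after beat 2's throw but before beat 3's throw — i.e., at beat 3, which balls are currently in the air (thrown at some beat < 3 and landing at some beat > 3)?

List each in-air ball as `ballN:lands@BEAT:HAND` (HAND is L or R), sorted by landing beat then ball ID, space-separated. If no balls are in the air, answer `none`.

Answer: ball1:lands@4:L ball2:lands@8:L ball3:lands@11:R

Derivation:
Beat 0 (L): throw ball1 h=4 -> lands@4:L; in-air after throw: [b1@4:L]
Beat 1 (R): throw ball2 h=7 -> lands@8:L; in-air after throw: [b1@4:L b2@8:L]
Beat 2 (L): throw ball3 h=9 -> lands@11:R; in-air after throw: [b1@4:L b2@8:L b3@11:R]
Beat 3 (R): throw ball4 h=3 -> lands@6:L; in-air after throw: [b1@4:L b4@6:L b2@8:L b3@11:R]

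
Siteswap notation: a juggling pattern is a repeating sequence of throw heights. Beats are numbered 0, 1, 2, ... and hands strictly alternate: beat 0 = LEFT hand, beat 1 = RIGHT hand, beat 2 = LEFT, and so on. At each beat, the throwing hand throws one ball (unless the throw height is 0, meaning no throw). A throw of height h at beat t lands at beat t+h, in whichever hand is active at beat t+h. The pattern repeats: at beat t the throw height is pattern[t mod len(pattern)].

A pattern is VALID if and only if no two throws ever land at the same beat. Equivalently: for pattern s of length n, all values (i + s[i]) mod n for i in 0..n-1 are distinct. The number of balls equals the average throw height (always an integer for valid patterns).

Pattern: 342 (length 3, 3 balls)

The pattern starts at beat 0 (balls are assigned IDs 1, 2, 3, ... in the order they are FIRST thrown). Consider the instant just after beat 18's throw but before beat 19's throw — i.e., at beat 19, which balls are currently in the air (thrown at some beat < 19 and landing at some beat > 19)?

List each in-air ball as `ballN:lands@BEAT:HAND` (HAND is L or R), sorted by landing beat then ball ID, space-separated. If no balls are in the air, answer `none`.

Beat 0 (L): throw ball1 h=3 -> lands@3:R; in-air after throw: [b1@3:R]
Beat 1 (R): throw ball2 h=4 -> lands@5:R; in-air after throw: [b1@3:R b2@5:R]
Beat 2 (L): throw ball3 h=2 -> lands@4:L; in-air after throw: [b1@3:R b3@4:L b2@5:R]
Beat 3 (R): throw ball1 h=3 -> lands@6:L; in-air after throw: [b3@4:L b2@5:R b1@6:L]
Beat 4 (L): throw ball3 h=4 -> lands@8:L; in-air after throw: [b2@5:R b1@6:L b3@8:L]
Beat 5 (R): throw ball2 h=2 -> lands@7:R; in-air after throw: [b1@6:L b2@7:R b3@8:L]
Beat 6 (L): throw ball1 h=3 -> lands@9:R; in-air after throw: [b2@7:R b3@8:L b1@9:R]
Beat 7 (R): throw ball2 h=4 -> lands@11:R; in-air after throw: [b3@8:L b1@9:R b2@11:R]
Beat 8 (L): throw ball3 h=2 -> lands@10:L; in-air after throw: [b1@9:R b3@10:L b2@11:R]
Beat 9 (R): throw ball1 h=3 -> lands@12:L; in-air after throw: [b3@10:L b2@11:R b1@12:L]
Beat 10 (L): throw ball3 h=4 -> lands@14:L; in-air after throw: [b2@11:R b1@12:L b3@14:L]
Beat 11 (R): throw ball2 h=2 -> lands@13:R; in-air after throw: [b1@12:L b2@13:R b3@14:L]
Beat 12 (L): throw ball1 h=3 -> lands@15:R; in-air after throw: [b2@13:R b3@14:L b1@15:R]
Beat 13 (R): throw ball2 h=4 -> lands@17:R; in-air after throw: [b3@14:L b1@15:R b2@17:R]
Beat 14 (L): throw ball3 h=2 -> lands@16:L; in-air after throw: [b1@15:R b3@16:L b2@17:R]
Beat 15 (R): throw ball1 h=3 -> lands@18:L; in-air after throw: [b3@16:L b2@17:R b1@18:L]
Beat 16 (L): throw ball3 h=4 -> lands@20:L; in-air after throw: [b2@17:R b1@18:L b3@20:L]
Beat 17 (R): throw ball2 h=2 -> lands@19:R; in-air after throw: [b1@18:L b2@19:R b3@20:L]
Beat 18 (L): throw ball1 h=3 -> lands@21:R; in-air after throw: [b2@19:R b3@20:L b1@21:R]
Beat 19 (R): throw ball2 h=4 -> lands@23:R; in-air after throw: [b3@20:L b1@21:R b2@23:R]

Answer: ball3:lands@20:L ball1:lands@21:R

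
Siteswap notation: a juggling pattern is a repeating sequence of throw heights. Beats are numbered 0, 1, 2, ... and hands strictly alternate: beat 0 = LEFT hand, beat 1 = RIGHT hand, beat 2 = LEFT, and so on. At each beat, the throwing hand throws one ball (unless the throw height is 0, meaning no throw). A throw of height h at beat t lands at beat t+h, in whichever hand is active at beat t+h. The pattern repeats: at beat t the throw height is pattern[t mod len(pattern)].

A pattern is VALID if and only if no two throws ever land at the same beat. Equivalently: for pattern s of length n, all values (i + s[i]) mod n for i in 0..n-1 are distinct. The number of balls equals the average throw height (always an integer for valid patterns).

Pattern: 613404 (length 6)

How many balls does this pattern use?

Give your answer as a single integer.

Pattern = [6, 1, 3, 4, 0, 4], length n = 6
  position 0: throw height = 6, running sum = 6
  position 1: throw height = 1, running sum = 7
  position 2: throw height = 3, running sum = 10
  position 3: throw height = 4, running sum = 14
  position 4: throw height = 0, running sum = 14
  position 5: throw height = 4, running sum = 18
Total sum = 18; balls = sum / n = 18 / 6 = 3

Answer: 3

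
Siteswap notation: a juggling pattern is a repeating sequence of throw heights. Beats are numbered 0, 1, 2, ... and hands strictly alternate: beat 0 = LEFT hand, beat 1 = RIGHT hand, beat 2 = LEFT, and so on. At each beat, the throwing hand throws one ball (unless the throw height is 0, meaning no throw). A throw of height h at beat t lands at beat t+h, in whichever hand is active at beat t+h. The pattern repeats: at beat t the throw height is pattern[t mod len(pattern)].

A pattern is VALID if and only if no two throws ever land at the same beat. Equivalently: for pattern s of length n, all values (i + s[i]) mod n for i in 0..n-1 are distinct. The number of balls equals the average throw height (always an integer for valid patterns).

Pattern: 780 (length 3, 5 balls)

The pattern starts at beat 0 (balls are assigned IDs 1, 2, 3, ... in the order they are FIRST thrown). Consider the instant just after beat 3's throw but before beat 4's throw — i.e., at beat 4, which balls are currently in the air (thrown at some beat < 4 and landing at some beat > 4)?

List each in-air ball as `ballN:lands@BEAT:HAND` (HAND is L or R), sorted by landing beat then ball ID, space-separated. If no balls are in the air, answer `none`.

Beat 0 (L): throw ball1 h=7 -> lands@7:R; in-air after throw: [b1@7:R]
Beat 1 (R): throw ball2 h=8 -> lands@9:R; in-air after throw: [b1@7:R b2@9:R]
Beat 3 (R): throw ball3 h=7 -> lands@10:L; in-air after throw: [b1@7:R b2@9:R b3@10:L]
Beat 4 (L): throw ball4 h=8 -> lands@12:L; in-air after throw: [b1@7:R b2@9:R b3@10:L b4@12:L]

Answer: ball1:lands@7:R ball2:lands@9:R ball3:lands@10:L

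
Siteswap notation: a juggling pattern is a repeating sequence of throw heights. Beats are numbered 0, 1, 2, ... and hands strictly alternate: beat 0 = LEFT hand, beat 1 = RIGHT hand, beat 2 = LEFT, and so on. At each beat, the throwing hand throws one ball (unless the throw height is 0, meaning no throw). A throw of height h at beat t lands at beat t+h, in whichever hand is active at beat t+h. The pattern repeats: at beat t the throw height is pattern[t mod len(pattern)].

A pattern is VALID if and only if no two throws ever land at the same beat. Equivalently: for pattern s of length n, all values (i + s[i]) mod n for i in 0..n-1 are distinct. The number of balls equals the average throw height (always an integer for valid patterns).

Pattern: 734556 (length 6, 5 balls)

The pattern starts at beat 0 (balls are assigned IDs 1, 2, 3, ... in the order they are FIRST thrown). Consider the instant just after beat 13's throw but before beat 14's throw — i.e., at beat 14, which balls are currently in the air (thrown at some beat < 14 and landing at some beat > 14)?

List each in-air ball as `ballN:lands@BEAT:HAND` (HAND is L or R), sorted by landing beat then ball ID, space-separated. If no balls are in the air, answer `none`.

Beat 0 (L): throw ball1 h=7 -> lands@7:R; in-air after throw: [b1@7:R]
Beat 1 (R): throw ball2 h=3 -> lands@4:L; in-air after throw: [b2@4:L b1@7:R]
Beat 2 (L): throw ball3 h=4 -> lands@6:L; in-air after throw: [b2@4:L b3@6:L b1@7:R]
Beat 3 (R): throw ball4 h=5 -> lands@8:L; in-air after throw: [b2@4:L b3@6:L b1@7:R b4@8:L]
Beat 4 (L): throw ball2 h=5 -> lands@9:R; in-air after throw: [b3@6:L b1@7:R b4@8:L b2@9:R]
Beat 5 (R): throw ball5 h=6 -> lands@11:R; in-air after throw: [b3@6:L b1@7:R b4@8:L b2@9:R b5@11:R]
Beat 6 (L): throw ball3 h=7 -> lands@13:R; in-air after throw: [b1@7:R b4@8:L b2@9:R b5@11:R b3@13:R]
Beat 7 (R): throw ball1 h=3 -> lands@10:L; in-air after throw: [b4@8:L b2@9:R b1@10:L b5@11:R b3@13:R]
Beat 8 (L): throw ball4 h=4 -> lands@12:L; in-air after throw: [b2@9:R b1@10:L b5@11:R b4@12:L b3@13:R]
Beat 9 (R): throw ball2 h=5 -> lands@14:L; in-air after throw: [b1@10:L b5@11:R b4@12:L b3@13:R b2@14:L]
Beat 10 (L): throw ball1 h=5 -> lands@15:R; in-air after throw: [b5@11:R b4@12:L b3@13:R b2@14:L b1@15:R]
Beat 11 (R): throw ball5 h=6 -> lands@17:R; in-air after throw: [b4@12:L b3@13:R b2@14:L b1@15:R b5@17:R]
Beat 12 (L): throw ball4 h=7 -> lands@19:R; in-air after throw: [b3@13:R b2@14:L b1@15:R b5@17:R b4@19:R]
Beat 13 (R): throw ball3 h=3 -> lands@16:L; in-air after throw: [b2@14:L b1@15:R b3@16:L b5@17:R b4@19:R]
Beat 14 (L): throw ball2 h=4 -> lands@18:L; in-air after throw: [b1@15:R b3@16:L b5@17:R b2@18:L b4@19:R]

Answer: ball1:lands@15:R ball3:lands@16:L ball5:lands@17:R ball4:lands@19:R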